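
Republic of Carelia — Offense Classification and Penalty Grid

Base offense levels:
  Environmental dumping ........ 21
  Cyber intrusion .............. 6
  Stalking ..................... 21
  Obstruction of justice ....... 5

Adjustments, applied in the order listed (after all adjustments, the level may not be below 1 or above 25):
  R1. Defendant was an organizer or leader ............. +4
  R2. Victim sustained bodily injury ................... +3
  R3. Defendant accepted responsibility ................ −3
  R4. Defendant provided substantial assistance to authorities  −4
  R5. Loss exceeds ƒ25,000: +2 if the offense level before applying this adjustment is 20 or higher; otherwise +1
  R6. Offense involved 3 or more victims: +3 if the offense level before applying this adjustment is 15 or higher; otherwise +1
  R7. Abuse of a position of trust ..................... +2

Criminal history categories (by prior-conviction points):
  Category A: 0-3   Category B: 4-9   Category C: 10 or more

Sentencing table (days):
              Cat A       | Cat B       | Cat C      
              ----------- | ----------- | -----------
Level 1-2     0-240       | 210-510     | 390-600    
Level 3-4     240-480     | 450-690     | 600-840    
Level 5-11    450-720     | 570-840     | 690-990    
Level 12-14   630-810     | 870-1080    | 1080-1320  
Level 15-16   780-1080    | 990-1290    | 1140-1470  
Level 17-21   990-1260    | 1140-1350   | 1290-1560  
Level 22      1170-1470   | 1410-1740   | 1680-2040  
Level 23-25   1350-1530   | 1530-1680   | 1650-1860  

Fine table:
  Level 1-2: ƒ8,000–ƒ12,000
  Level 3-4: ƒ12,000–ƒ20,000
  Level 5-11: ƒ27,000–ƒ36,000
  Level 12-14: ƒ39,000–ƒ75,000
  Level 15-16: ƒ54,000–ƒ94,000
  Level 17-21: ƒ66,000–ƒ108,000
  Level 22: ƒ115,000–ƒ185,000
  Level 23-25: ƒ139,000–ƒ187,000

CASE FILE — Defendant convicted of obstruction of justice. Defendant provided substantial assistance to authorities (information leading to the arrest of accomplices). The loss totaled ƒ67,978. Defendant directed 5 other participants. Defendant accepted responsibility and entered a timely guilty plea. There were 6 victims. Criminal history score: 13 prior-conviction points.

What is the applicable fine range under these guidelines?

Base offense level for obstruction of justice: 5.
R1 applies: 5 + 4 = 9.
R3 applies: 9 − 3 = 6.
R4 applies: 6 − 4 = 2.
R5 applies (level before this adjustment is 2 < 20, so +1): 2 + 1 = 3.
R6 applies (level before this adjustment is 3 < 15, so +1): 3 + 1 = 4.
Final offense level: 4.
Level 4 falls in the 3-4 band.
Fine table: Level 3-4 → ƒ12,000–ƒ20,000.

ƒ12,000–ƒ20,000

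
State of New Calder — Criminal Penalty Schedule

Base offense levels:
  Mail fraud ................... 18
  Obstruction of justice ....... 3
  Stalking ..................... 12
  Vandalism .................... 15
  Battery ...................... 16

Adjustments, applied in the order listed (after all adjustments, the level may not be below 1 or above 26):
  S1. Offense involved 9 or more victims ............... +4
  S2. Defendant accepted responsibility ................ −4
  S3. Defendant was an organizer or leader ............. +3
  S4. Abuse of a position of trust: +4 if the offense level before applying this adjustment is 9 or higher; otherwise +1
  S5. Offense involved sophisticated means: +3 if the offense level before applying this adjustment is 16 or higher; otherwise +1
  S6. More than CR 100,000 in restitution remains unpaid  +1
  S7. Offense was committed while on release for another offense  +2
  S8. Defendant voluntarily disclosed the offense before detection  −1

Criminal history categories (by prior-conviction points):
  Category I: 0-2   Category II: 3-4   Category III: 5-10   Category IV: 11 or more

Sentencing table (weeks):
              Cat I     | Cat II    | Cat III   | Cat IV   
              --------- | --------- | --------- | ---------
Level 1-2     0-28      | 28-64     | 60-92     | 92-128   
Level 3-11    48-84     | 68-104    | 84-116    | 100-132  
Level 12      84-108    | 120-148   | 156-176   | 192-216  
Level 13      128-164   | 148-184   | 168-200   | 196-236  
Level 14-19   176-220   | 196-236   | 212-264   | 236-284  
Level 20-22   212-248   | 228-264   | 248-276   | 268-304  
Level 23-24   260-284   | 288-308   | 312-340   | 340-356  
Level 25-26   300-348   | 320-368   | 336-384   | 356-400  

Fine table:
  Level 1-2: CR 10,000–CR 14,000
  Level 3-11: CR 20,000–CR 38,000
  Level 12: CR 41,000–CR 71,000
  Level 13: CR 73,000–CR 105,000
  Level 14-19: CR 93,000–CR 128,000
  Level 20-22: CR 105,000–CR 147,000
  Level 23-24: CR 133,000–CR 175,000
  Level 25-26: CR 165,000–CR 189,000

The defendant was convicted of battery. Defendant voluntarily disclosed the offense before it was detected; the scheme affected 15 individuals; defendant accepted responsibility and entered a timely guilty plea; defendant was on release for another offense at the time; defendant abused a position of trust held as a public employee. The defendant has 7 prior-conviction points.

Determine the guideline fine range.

Base offense level for battery: 16.
S1 applies: 16 + 4 = 20.
S2 applies: 20 − 4 = 16.
S3 does not apply.
S4 applies (level before this adjustment is 16 ≥ 9, so +4): 16 + 4 = 20.
S5 does not apply.
S6 does not apply.
S7 applies: 20 + 2 = 22.
S8 applies: 22 − 1 = 21.
Final offense level: 21.
Level 21 falls in the 20-22 band.
Fine table: Level 20-22 → CR 105,000–CR 147,000.

CR 105,000–CR 147,000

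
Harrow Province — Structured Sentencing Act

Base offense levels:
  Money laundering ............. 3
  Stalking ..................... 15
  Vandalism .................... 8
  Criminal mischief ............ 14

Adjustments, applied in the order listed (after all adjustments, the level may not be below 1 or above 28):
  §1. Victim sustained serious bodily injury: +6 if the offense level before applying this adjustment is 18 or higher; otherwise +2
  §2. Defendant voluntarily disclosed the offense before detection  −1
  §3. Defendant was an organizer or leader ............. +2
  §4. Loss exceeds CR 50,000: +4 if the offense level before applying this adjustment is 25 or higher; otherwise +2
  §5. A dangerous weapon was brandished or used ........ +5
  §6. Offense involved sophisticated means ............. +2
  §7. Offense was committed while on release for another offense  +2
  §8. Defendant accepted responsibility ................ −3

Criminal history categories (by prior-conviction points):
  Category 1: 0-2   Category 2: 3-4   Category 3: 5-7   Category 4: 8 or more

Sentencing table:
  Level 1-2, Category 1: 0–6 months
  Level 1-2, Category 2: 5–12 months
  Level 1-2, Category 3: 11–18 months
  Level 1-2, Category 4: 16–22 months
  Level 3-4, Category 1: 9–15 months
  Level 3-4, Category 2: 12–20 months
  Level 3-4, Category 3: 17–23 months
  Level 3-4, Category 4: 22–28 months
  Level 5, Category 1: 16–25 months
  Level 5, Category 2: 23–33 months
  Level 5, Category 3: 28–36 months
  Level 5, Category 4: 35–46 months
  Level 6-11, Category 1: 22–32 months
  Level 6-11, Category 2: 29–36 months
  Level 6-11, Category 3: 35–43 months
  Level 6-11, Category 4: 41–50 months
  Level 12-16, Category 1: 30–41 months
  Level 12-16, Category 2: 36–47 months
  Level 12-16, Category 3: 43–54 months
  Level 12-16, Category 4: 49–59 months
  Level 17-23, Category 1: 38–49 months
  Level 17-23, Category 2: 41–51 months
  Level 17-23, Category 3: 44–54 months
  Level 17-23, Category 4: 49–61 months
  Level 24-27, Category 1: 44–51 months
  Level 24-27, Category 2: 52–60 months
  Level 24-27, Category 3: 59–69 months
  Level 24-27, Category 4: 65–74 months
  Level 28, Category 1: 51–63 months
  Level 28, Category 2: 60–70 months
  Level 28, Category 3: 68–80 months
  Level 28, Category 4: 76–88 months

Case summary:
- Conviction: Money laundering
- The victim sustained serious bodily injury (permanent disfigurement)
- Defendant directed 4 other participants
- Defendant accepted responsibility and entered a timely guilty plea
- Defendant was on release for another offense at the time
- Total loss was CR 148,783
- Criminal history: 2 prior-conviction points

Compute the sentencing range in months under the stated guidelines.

Base offense level for money laundering: 3.
§1 applies (level before this adjustment is 3 < 18, so +2): 3 + 2 = 5.
§3 applies: 5 + 2 = 7.
§4 applies (level before this adjustment is 7 < 25, so +2): 7 + 2 = 9.
§5 does not apply.
§7 applies: 9 + 2 = 11.
§8 applies: 11 − 3 = 8.
Final offense level: 8.
Criminal history: 2 prior points → Category 1 (0-2).
Level 8 falls in the 6-11 band.
Grid: Level 6-11 × Category 1 = 22-32 months.

22-32 months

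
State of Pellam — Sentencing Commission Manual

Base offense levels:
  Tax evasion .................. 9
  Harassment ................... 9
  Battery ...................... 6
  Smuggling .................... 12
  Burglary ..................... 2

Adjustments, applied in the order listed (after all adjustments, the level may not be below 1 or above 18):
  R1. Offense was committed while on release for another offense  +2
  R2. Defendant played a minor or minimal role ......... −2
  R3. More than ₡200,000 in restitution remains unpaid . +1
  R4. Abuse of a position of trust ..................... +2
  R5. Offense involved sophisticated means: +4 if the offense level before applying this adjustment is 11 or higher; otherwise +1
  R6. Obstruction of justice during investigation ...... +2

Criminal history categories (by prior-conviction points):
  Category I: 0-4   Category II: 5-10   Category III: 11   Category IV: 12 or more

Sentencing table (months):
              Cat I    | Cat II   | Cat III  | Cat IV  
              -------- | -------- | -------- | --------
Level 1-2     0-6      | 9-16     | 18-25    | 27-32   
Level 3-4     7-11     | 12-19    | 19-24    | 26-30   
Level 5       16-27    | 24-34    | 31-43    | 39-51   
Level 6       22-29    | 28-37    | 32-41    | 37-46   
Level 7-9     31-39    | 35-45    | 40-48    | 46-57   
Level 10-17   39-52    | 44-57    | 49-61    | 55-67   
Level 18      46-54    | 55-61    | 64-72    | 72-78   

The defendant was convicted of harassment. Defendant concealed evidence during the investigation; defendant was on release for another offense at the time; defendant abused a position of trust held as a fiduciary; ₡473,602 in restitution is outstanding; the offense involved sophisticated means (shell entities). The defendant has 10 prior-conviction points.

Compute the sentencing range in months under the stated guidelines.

Base offense level for harassment: 9.
R1 applies: 9 + 2 = 11.
R2 does not apply.
R3 applies: 11 + 1 = 12.
R4 applies: 12 + 2 = 14.
R5 applies (level before this adjustment is 14 ≥ 11, so +4): 14 + 4 = 18.
R6 applies: 18 + 2 = 20.
Level 20 exceeds the maximum of 18; capped at 18.
Final offense level: 18.
Criminal history: 10 prior points → Category II (5-10).
Level 18 falls in the 18 band.
Grid: Level 18 × Category II = 55-61 months.

55-61 months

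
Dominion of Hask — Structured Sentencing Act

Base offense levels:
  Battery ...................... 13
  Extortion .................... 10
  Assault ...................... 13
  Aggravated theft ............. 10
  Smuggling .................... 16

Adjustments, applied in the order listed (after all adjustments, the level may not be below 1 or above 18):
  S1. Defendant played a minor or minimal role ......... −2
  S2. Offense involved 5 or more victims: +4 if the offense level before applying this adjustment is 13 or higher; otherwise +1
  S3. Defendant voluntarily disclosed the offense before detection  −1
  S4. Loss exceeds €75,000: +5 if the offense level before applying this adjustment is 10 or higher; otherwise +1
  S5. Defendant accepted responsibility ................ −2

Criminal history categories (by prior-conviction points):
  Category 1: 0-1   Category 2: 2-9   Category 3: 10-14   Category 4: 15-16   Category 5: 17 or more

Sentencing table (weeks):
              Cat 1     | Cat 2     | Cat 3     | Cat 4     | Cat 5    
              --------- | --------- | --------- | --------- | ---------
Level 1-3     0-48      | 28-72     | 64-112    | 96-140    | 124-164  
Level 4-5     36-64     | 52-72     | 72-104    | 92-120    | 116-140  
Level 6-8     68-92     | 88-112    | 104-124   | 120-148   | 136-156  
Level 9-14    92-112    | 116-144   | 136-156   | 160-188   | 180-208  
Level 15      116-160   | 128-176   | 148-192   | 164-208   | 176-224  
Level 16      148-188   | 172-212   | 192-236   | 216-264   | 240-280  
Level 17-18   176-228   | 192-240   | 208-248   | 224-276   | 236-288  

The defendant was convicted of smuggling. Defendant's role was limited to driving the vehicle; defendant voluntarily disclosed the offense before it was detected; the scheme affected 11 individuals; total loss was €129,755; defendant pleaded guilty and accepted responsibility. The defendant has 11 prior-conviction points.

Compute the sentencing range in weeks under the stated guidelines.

208-248 weeks

Base offense level for smuggling: 16.
S1 applies: 16 − 2 = 14.
S2 applies (level before this adjustment is 14 ≥ 13, so +4): 14 + 4 = 18.
S3 applies: 18 − 1 = 17.
S4 applies (level before this adjustment is 17 ≥ 10, so +5): 17 + 5 = 22.
S5 applies: 22 − 2 = 20.
Level 20 exceeds the maximum of 18; capped at 18.
Final offense level: 18.
Criminal history: 11 prior points → Category 3 (10-14).
Level 18 falls in the 17-18 band.
Grid: Level 17-18 × Category 3 = 208-248 weeks.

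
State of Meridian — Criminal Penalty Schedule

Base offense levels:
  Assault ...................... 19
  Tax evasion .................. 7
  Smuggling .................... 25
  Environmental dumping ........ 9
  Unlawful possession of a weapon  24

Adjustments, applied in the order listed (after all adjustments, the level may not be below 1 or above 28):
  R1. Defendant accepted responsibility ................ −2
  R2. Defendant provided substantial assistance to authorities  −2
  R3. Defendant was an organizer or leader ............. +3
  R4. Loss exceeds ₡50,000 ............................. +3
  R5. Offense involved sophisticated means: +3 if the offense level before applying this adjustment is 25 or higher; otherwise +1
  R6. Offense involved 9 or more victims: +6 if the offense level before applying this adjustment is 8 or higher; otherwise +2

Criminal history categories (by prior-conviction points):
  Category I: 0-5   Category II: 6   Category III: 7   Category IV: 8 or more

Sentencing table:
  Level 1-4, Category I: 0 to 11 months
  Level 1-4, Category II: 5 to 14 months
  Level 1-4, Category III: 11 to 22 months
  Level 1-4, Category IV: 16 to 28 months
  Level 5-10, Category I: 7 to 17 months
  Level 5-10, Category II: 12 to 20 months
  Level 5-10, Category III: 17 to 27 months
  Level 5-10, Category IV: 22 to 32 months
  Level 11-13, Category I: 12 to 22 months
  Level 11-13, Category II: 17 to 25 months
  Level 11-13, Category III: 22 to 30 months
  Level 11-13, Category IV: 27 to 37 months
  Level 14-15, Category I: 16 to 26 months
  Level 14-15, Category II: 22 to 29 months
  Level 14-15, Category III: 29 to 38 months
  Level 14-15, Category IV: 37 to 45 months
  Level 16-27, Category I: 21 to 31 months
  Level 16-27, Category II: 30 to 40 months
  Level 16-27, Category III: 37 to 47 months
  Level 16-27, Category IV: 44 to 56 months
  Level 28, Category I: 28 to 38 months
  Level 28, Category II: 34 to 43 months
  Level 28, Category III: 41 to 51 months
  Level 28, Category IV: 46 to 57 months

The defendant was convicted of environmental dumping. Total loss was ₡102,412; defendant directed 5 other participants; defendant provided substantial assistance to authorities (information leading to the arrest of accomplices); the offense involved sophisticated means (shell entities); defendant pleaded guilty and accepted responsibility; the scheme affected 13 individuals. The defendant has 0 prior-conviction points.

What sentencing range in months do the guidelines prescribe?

21-31 months

Base offense level for environmental dumping: 9.
R1 applies: 9 − 2 = 7.
R2 applies: 7 − 2 = 5.
R3 applies: 5 + 3 = 8.
R4 applies: 8 + 3 = 11.
R5 applies (level before this adjustment is 11 < 25, so +1): 11 + 1 = 12.
R6 applies (level before this adjustment is 12 ≥ 8, so +6): 12 + 6 = 18.
Final offense level: 18.
Criminal history: 0 prior points → Category I (0-5).
Level 18 falls in the 16-27 band.
Grid: Level 16-27 × Category I = 21-31 months.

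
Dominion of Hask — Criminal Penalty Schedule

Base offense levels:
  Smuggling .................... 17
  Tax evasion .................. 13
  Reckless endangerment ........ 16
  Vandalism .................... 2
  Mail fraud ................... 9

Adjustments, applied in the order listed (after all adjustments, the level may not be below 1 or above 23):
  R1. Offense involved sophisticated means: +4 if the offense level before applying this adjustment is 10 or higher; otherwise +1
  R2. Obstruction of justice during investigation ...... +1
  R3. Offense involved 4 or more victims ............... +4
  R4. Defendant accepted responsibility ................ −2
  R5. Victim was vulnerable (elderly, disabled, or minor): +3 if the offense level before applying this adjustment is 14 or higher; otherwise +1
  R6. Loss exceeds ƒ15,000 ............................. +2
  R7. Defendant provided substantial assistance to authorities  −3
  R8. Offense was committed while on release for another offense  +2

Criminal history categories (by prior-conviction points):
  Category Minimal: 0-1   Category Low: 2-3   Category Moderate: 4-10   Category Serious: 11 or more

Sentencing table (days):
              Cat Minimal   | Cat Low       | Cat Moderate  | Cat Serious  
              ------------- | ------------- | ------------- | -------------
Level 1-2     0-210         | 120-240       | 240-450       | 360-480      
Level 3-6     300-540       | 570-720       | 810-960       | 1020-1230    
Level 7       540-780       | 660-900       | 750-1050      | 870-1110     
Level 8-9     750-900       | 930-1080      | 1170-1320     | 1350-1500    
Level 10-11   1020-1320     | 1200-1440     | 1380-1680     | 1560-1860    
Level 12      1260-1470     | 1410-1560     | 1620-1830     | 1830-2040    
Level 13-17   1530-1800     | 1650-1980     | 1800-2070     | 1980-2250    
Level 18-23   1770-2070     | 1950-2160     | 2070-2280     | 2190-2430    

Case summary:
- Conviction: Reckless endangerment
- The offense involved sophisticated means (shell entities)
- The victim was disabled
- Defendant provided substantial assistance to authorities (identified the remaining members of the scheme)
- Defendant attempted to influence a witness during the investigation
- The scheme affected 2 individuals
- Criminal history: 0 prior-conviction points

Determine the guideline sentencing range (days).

Base offense level for reckless endangerment: 16.
R1 applies (level before this adjustment is 16 ≥ 10, so +4): 16 + 4 = 20.
R2 applies: 20 + 1 = 21.
R4 does not apply.
R5 applies (level before this adjustment is 21 ≥ 14, so +3): 21 + 3 = 24.
R7 applies: 24 − 3 = 21.
R8 does not apply.
Final offense level: 21.
Criminal history: 0 prior points → Category Minimal (0-1).
Level 21 falls in the 18-23 band.
Grid: Level 18-23 × Category Minimal = 1770-2070 days.

1770-2070 days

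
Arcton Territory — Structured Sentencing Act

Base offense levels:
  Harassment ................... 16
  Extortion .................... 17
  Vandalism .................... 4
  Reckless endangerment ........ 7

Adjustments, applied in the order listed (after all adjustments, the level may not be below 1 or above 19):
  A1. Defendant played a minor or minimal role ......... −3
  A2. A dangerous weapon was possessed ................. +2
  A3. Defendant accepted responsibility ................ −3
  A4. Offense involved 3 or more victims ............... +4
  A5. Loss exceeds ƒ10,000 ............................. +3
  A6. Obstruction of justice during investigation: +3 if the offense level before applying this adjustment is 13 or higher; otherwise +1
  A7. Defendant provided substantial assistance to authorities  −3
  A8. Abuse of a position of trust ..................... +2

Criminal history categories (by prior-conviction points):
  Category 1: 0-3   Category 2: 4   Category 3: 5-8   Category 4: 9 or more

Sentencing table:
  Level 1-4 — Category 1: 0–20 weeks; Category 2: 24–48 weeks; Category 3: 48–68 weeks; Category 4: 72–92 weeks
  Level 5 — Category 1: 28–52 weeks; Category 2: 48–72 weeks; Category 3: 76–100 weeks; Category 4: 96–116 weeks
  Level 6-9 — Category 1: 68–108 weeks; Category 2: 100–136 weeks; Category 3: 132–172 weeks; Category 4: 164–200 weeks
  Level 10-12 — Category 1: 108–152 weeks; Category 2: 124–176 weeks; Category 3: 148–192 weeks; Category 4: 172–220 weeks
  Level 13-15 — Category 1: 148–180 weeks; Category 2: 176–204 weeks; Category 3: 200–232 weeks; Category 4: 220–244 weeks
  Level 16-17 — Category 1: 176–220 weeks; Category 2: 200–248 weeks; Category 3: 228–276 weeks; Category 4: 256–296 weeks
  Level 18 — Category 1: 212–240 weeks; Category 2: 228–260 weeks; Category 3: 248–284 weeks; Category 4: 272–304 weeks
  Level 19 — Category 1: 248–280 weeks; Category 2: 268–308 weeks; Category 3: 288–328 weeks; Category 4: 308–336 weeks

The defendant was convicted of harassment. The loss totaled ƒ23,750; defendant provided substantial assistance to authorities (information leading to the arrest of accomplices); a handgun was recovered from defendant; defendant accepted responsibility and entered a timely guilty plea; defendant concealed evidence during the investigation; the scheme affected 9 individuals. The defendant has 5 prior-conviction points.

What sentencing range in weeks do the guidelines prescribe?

288-328 weeks

Base offense level for harassment: 16.
A2 applies: 16 + 2 = 18.
A3 applies: 18 − 3 = 15.
A4 applies: 15 + 4 = 19.
A5 applies: 19 + 3 = 22.
A6 applies (level before this adjustment is 22 ≥ 13, so +3): 22 + 3 = 25.
A7 applies: 25 − 3 = 22.
A8 does not apply.
Level 22 exceeds the maximum of 19; capped at 19.
Final offense level: 19.
Criminal history: 5 prior points → Category 3 (5-8).
Level 19 falls in the 19 band.
Grid: Level 19 × Category 3 = 288-328 weeks.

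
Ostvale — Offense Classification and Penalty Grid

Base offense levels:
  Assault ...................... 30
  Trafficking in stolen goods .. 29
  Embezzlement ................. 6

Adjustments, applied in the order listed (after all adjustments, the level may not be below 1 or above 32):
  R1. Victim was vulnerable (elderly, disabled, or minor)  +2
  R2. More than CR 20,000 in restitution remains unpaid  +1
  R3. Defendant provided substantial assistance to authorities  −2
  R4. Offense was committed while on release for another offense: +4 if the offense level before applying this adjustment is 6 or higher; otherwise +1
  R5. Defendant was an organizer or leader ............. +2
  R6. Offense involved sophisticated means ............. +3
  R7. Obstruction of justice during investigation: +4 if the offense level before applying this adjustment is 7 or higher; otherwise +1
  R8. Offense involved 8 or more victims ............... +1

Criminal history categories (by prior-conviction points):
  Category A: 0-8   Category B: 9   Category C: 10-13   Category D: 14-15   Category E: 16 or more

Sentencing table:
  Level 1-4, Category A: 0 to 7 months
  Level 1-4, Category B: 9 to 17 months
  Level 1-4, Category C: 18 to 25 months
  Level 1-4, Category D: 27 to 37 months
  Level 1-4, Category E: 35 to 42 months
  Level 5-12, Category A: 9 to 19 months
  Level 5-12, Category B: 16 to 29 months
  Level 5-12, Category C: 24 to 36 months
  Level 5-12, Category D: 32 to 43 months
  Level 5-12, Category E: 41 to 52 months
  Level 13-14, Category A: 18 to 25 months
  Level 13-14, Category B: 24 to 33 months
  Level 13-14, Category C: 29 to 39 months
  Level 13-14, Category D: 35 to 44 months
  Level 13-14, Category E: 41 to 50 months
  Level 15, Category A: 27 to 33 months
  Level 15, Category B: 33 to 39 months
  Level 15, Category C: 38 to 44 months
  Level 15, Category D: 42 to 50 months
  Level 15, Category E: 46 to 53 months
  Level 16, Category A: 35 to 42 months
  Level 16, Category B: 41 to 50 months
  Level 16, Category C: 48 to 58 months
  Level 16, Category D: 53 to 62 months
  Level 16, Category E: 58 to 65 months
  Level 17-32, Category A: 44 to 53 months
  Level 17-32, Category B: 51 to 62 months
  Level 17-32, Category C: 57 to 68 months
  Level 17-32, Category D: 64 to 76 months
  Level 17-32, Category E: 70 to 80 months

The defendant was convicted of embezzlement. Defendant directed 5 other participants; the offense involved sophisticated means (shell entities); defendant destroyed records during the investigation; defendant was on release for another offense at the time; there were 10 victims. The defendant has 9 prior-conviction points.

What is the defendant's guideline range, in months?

51-62 months

Base offense level for embezzlement: 6.
R3 does not apply.
R4 applies (level before this adjustment is 6 ≥ 6, so +4): 6 + 4 = 10.
R5 applies: 10 + 2 = 12.
R6 applies: 12 + 3 = 15.
R7 applies (level before this adjustment is 15 ≥ 7, so +4): 15 + 4 = 19.
R8 applies: 19 + 1 = 20.
Final offense level: 20.
Criminal history: 9 prior points → Category B (9).
Level 20 falls in the 17-32 band.
Grid: Level 17-32 × Category B = 51-62 months.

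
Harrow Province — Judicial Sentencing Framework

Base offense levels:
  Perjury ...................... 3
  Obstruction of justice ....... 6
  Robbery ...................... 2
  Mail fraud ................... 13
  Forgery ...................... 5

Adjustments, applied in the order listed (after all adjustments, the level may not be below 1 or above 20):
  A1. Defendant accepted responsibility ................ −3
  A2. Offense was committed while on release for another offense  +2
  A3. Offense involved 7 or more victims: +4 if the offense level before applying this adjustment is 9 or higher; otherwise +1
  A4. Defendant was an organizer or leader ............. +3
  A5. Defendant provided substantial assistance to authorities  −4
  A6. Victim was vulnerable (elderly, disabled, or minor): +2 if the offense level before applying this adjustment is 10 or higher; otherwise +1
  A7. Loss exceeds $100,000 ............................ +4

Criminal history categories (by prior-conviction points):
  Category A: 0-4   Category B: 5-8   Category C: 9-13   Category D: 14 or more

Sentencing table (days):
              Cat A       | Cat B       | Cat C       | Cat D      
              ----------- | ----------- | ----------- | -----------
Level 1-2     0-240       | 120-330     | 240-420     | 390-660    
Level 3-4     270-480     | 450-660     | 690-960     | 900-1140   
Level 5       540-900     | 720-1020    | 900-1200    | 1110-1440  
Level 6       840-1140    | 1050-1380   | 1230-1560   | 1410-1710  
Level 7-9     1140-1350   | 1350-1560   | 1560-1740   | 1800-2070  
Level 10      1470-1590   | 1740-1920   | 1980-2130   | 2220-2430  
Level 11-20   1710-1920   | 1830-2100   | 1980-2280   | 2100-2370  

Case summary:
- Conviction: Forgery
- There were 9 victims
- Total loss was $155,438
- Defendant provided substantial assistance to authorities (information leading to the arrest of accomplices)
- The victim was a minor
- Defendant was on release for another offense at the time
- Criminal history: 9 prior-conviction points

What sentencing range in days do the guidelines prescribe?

Base offense level for forgery: 5.
A1 does not apply.
A2 applies: 5 + 2 = 7.
A3 applies (level before this adjustment is 7 < 9, so +1): 7 + 1 = 8.
A5 applies: 8 − 4 = 4.
A6 applies (level before this adjustment is 4 < 10, so +1): 4 + 1 = 5.
A7 applies: 5 + 4 = 9.
Final offense level: 9.
Criminal history: 9 prior points → Category C (9-13).
Level 9 falls in the 7-9 band.
Grid: Level 7-9 × Category C = 1560-1740 days.

1560-1740 days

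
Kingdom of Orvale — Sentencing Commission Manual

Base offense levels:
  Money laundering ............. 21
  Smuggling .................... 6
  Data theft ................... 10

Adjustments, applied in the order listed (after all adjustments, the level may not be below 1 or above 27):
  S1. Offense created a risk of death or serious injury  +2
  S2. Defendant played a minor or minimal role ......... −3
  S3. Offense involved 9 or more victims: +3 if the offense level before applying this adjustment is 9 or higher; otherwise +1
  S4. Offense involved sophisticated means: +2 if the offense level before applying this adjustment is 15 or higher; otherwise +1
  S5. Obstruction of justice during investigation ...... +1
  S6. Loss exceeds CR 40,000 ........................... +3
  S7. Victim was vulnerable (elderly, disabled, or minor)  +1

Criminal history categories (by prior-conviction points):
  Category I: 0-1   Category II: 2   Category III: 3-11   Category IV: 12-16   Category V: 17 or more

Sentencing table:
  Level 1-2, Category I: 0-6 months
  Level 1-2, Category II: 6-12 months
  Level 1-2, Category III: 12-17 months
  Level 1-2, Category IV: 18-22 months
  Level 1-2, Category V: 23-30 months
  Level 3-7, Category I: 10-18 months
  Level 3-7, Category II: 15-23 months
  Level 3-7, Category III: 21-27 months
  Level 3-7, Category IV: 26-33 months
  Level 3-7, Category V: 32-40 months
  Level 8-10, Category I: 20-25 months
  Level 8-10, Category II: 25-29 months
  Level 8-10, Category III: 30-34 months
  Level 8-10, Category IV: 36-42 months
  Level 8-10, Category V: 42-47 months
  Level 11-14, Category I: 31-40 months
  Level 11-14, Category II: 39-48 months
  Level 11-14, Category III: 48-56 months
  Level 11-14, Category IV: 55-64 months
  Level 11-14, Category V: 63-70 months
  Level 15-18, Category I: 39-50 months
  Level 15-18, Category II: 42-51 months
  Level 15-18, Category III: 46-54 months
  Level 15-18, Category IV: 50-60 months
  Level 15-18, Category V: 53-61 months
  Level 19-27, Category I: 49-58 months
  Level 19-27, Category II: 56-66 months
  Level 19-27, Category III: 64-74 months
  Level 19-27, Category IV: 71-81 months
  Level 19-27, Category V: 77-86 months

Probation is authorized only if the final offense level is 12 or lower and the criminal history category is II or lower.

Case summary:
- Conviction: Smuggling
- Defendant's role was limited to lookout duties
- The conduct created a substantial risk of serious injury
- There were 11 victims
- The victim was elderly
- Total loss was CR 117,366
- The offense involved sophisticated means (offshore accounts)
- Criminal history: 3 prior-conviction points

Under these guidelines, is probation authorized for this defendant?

No

Base offense level for smuggling: 6.
S1 applies: 6 + 2 = 8.
S2 applies: 8 − 3 = 5.
S3 applies (level before this adjustment is 5 < 9, so +1): 5 + 1 = 6.
S4 applies (level before this adjustment is 6 < 15, so +1): 6 + 1 = 7.
S5 does not apply.
S6 applies: 7 + 3 = 10.
S7 applies: 10 + 1 = 11.
Final offense level: 11.
Criminal history: 3 prior points → Category III (3-11).
Level 11 falls in the 11-14 band.
Grid: Level 11-14 × Category III = 48-56 months.
Probation check: level 11 ≤ 12 and category III > II → not eligible.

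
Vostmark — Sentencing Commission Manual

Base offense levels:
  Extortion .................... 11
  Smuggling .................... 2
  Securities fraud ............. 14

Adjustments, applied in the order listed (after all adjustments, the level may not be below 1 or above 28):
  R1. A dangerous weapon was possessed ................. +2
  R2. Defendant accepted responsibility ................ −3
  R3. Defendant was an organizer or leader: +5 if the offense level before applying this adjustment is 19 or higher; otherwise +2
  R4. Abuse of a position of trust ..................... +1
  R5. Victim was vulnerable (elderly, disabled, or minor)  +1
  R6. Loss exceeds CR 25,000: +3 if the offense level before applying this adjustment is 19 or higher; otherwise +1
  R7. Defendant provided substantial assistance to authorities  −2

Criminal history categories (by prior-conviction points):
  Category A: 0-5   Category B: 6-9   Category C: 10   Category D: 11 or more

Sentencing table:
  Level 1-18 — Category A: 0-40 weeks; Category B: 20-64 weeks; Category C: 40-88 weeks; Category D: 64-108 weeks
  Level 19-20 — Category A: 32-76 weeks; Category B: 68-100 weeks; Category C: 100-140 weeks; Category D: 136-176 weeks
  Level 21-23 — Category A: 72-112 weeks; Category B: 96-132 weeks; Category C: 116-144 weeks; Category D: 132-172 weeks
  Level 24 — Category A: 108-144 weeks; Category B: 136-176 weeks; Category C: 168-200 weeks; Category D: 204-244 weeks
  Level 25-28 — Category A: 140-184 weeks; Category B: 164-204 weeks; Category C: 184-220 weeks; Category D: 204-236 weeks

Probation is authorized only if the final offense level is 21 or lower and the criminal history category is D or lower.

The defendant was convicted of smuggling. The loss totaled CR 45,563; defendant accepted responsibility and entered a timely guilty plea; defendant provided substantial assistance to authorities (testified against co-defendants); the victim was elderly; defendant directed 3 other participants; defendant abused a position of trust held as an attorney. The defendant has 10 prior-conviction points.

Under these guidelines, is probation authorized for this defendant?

Yes

Base offense level for smuggling: 2.
R2 applies: 2 − 3 = -1.
R3 applies (level before this adjustment is -1 < 19, so +2): -1 + 2 = 1.
R4 applies: 1 + 1 = 2.
R5 applies: 2 + 1 = 3.
R6 applies (level before this adjustment is 3 < 19, so +1): 3 + 1 = 4.
R7 applies: 4 − 2 = 2.
Final offense level: 2.
Criminal history: 10 prior points → Category C (10).
Level 2 falls in the 1-18 band.
Grid: Level 1-18 × Category C = 40-88 weeks.
Probation check: level 2 ≤ 21 and category C ≤ D → eligible.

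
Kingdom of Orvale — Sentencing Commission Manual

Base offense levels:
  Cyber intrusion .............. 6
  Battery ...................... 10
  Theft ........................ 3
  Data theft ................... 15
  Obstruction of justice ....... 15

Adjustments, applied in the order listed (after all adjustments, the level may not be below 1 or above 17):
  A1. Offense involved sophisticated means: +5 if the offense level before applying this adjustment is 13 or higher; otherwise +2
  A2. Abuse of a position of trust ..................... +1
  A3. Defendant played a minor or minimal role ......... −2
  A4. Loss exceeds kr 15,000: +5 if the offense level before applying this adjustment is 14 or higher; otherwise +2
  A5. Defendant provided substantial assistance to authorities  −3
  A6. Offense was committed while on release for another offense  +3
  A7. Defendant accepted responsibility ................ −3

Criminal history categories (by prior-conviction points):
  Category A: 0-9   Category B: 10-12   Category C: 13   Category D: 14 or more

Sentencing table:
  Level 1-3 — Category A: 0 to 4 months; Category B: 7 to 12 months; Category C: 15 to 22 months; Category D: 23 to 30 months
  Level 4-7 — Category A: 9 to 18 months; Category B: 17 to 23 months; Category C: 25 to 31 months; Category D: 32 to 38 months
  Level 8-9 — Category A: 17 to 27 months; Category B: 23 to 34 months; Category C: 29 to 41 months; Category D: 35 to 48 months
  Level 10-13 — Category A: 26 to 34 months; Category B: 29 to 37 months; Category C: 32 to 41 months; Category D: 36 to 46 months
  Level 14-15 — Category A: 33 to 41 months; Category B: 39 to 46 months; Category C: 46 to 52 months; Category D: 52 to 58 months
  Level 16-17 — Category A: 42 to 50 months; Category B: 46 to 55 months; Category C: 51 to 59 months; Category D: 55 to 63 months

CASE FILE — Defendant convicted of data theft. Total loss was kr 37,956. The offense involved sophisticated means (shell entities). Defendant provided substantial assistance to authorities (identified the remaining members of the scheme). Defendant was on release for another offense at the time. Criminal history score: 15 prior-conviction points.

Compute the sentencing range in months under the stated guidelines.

55-63 months

Base offense level for data theft: 15.
A1 applies (level before this adjustment is 15 ≥ 13, so +5): 15 + 5 = 20.
A4 applies (level before this adjustment is 20 ≥ 14, so +5): 20 + 5 = 25.
A5 applies: 25 − 3 = 22.
A6 applies: 22 + 3 = 25.
A7 does not apply.
Level 25 exceeds the maximum of 17; capped at 17.
Final offense level: 17.
Criminal history: 15 prior points → Category D (14+).
Level 17 falls in the 16-17 band.
Grid: Level 16-17 × Category D = 55-63 months.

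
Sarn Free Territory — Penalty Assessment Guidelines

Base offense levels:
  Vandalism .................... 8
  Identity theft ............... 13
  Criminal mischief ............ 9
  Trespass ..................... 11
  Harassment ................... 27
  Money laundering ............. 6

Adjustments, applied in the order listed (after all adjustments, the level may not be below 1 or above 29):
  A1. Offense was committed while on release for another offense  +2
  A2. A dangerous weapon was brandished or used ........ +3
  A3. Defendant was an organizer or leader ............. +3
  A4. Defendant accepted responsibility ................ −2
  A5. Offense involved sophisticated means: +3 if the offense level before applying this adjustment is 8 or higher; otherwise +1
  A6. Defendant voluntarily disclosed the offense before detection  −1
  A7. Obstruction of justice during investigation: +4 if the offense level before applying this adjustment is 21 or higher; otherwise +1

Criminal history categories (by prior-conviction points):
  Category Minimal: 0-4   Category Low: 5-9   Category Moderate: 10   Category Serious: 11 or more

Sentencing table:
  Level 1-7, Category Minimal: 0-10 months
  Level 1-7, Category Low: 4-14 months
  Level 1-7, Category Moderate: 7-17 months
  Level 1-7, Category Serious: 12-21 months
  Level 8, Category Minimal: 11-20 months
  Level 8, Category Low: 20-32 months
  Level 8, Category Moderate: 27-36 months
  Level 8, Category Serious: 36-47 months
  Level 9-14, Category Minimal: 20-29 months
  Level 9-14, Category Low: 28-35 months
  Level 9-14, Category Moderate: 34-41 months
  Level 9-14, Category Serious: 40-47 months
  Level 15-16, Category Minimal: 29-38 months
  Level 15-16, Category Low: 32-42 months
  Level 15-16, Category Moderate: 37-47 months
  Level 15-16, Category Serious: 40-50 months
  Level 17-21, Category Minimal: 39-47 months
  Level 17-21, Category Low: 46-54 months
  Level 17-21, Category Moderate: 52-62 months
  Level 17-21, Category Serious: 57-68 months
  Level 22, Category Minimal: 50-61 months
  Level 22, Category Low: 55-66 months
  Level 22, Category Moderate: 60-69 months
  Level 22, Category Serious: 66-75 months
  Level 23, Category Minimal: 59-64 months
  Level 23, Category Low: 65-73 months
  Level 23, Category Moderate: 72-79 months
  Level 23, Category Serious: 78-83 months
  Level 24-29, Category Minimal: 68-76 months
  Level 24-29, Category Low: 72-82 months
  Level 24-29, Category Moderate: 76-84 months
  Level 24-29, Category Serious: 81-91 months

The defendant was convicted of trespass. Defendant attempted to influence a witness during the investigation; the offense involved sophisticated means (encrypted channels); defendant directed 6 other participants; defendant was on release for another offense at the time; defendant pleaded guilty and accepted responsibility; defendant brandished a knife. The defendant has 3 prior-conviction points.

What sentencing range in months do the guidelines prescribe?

Base offense level for trespass: 11.
A1 applies: 11 + 2 = 13.
A2 applies: 13 + 3 = 16.
A3 applies: 16 + 3 = 19.
A4 applies: 19 − 2 = 17.
A5 applies (level before this adjustment is 17 ≥ 8, so +3): 17 + 3 = 20.
A6 does not apply.
A7 applies (level before this adjustment is 20 < 21, so +1): 20 + 1 = 21.
Final offense level: 21.
Criminal history: 3 prior points → Category Minimal (0-4).
Level 21 falls in the 17-21 band.
Grid: Level 17-21 × Category Minimal = 39-47 months.

39-47 months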